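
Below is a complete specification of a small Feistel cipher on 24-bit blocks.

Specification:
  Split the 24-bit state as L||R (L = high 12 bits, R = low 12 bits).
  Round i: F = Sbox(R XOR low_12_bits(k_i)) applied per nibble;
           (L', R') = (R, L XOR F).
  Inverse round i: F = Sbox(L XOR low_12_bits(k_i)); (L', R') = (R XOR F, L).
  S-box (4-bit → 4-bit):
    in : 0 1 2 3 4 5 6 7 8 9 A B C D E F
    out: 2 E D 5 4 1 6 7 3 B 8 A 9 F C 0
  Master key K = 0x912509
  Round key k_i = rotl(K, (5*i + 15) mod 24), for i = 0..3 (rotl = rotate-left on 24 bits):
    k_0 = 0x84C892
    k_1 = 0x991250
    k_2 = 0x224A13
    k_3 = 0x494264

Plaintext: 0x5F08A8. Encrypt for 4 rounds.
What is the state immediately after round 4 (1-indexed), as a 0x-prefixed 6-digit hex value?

0x20BBCB

s_0 = plaintext = 0x5F08A8
s_1 = Round(s_0, k_0) = 0x8A87A8
s_2 = Round(s_1, k_1) = 0x7A89AB
s_3 = Round(s_2, k_2) = 0x9AB20B
s_4 = Round(s_3, k_3) = 0x20BBCB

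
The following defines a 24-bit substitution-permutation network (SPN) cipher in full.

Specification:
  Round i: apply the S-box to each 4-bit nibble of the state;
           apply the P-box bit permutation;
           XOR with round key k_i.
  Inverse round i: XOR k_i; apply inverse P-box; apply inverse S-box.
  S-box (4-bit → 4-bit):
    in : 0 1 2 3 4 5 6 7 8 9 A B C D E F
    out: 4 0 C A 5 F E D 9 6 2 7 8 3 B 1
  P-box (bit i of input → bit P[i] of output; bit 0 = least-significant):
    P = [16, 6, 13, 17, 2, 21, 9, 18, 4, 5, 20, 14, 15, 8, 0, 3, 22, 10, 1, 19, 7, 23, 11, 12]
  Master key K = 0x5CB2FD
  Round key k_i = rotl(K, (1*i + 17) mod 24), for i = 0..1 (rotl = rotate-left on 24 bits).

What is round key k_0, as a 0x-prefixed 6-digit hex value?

K = 0x5CB2FD
k_0 = rotl(K, (1*0+17) mod 24) = rotl(K, 17) = 0xFAB965

0xFAB965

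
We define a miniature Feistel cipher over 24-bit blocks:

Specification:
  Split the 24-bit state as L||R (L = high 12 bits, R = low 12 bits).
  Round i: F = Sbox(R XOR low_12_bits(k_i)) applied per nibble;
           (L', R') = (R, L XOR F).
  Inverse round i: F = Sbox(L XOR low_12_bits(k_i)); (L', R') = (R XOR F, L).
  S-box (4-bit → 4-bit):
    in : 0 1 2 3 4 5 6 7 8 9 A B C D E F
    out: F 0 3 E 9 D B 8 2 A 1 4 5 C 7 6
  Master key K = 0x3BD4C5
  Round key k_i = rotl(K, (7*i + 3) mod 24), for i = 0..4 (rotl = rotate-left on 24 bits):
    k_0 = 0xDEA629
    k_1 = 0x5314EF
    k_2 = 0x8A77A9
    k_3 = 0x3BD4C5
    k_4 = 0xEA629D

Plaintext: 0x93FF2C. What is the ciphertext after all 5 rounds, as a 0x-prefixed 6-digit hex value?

0x58C488

s_0 = plaintext = 0x93FF2C
s_1 = Round(s_0, k_0) = 0xF2C3C2
s_2 = Round(s_1, k_1) = 0x3C2710
s_3 = Round(s_2, k_2) = 0x710C88
s_4 = Round(s_3, k_3) = 0xC8858C
s_5 = Round(s_4, k_4) = 0x58C488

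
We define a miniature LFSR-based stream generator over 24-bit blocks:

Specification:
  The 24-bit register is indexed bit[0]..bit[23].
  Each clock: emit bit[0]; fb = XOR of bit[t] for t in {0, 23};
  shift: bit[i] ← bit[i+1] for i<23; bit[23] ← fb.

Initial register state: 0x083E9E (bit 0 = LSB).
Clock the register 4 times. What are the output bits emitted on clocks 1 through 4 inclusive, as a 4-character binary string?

0111

reg_0 = 0x083E9E
clock 1: out=0, reg = 0x041F4F
clock 2: out=1, reg = 0x820FA7
clock 3: out=1, reg = 0x4107D3
clock 4: out=1, reg = 0xA083E9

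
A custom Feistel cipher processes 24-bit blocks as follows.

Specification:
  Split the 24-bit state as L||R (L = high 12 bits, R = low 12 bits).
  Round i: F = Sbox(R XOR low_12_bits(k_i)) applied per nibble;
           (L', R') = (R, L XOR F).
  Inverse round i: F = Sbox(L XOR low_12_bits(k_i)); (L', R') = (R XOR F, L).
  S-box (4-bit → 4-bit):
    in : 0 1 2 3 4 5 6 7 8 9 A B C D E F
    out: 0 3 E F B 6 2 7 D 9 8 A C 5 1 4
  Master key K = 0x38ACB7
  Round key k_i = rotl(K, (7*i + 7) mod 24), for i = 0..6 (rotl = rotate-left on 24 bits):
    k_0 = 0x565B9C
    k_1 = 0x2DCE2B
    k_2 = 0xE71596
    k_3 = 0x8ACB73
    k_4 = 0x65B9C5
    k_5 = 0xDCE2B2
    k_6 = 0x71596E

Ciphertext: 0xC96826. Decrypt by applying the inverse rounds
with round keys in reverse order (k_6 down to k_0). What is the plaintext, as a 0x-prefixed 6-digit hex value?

s_0 = ciphertext = 0xC96826
s_1 = InvRound(s_0, k_6) = 0xE6BC96
s_2 = InvRound(s_1, k_5) = 0x0CFE6B
s_3 = InvRound(s_2, k_4) = 0x7630CF
s_4 = InvRound(s_3, k_3) = 0xCFF763
s_5 = InvRound(s_4, k_2) = 0xE4ACFF
s_6 = InvRound(s_5, k_1) = 0xCDCE4A
s_7 = InvRound(s_6, k_0) = 0x9FACDC

0x9FACDC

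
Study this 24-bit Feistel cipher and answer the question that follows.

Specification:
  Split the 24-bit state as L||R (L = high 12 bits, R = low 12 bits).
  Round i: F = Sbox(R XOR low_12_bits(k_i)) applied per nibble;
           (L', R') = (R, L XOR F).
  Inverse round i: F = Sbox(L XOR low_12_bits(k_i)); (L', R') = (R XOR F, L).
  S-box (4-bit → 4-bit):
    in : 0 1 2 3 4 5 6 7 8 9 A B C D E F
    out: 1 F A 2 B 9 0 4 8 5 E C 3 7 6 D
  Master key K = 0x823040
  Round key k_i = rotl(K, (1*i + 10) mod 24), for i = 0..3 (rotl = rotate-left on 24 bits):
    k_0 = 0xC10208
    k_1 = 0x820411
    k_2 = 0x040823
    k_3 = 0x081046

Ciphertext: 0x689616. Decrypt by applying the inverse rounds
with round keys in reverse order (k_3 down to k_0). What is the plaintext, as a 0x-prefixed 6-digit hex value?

s_0 = ciphertext = 0x689616
s_1 = InvRound(s_0, k_3) = 0x62B689
s_2 = InvRound(s_1, k_2) = 0x09162B
s_3 = InvRound(s_2, k_1) = 0xDAA091
s_4 = InvRound(s_3, k_0) = 0xD7BDAA

0xD7BDAA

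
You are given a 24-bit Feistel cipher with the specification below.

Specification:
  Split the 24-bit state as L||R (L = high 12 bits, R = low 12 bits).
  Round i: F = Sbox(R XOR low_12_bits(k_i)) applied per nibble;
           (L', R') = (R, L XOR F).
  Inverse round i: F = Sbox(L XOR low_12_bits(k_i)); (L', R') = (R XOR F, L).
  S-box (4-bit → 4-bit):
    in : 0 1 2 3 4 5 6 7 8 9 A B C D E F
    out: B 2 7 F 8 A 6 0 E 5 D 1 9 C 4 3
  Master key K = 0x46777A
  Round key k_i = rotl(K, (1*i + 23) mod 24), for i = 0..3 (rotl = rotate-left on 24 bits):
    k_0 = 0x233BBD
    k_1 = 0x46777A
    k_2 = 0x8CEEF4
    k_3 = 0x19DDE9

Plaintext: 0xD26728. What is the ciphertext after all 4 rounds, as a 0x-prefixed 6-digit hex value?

s_0 = plaintext = 0xD26728
s_1 = Round(s_0, k_0) = 0x72847C
s_2 = Round(s_1, k_1) = 0x47C89E
s_3 = Round(s_2, k_2) = 0x89E211
s_4 = Round(s_3, k_3) = 0x211BA0

0x211BA0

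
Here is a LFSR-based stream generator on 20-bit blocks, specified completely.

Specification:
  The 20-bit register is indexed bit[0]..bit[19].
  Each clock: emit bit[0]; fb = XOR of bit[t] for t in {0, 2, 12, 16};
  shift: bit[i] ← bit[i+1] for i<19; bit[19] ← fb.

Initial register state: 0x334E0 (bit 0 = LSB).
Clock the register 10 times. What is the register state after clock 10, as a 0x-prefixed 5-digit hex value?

0xDA0CD

reg_0 = 0x334E0
clock 1: out=0, reg = 0x19A70
clock 2: out=0, reg = 0x0CD38
clock 3: out=0, reg = 0x0669C
clock 4: out=0, reg = 0x8334E
clock 5: out=0, reg = 0x419A7
clock 6: out=1, reg = 0xA0CD3
clock 7: out=1, reg = 0xD0669
clock 8: out=1, reg = 0x68334
clock 9: out=0, reg = 0xB419A
clock 10: out=0, reg = 0xDA0CD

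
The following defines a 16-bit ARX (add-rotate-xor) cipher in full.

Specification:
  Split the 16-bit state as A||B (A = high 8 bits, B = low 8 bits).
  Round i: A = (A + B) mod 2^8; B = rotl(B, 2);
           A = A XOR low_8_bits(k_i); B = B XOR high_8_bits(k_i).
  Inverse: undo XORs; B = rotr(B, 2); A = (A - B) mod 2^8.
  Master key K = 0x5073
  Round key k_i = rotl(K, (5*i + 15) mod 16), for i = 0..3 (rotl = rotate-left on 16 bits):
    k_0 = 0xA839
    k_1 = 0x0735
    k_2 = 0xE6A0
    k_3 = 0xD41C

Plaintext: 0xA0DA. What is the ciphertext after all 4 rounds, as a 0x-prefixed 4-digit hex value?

s_0 = plaintext = 0xA0DA
s_1 = Round(s_0, k_0) = 0x43C3
s_2 = Round(s_1, k_1) = 0x3308
s_3 = Round(s_2, k_2) = 0x9BC6
s_4 = Round(s_3, k_3) = 0x7DCF

0x7DCF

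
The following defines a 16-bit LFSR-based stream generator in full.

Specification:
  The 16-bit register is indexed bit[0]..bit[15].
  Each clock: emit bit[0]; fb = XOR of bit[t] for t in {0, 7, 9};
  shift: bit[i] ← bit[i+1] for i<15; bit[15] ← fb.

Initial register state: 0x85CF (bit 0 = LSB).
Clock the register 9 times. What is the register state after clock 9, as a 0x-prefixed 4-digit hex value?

reg_0 = 0x85CF
clock 1: out=1, reg = 0x42E7
clock 2: out=1, reg = 0xA173
clock 3: out=1, reg = 0xD0B9
clock 4: out=1, reg = 0x685C
clock 5: out=0, reg = 0x342E
clock 6: out=0, reg = 0x1A17
clock 7: out=1, reg = 0x0D0B
clock 8: out=1, reg = 0x8685
clock 9: out=1, reg = 0xC342

0xC342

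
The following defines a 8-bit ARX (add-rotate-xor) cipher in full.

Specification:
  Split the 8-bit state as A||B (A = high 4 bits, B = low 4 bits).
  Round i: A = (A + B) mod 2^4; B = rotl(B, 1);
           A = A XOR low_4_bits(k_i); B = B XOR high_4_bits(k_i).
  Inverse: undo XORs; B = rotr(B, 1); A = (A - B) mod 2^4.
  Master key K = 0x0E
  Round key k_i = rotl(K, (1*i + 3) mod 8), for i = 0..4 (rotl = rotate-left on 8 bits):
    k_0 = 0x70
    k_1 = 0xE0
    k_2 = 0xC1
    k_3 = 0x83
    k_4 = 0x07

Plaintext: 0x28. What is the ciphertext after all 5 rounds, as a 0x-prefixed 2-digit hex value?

s_0 = plaintext = 0x28
s_1 = Round(s_0, k_0) = 0xA6
s_2 = Round(s_1, k_1) = 0x02
s_3 = Round(s_2, k_2) = 0x38
s_4 = Round(s_3, k_3) = 0x89
s_5 = Round(s_4, k_4) = 0x63

0x63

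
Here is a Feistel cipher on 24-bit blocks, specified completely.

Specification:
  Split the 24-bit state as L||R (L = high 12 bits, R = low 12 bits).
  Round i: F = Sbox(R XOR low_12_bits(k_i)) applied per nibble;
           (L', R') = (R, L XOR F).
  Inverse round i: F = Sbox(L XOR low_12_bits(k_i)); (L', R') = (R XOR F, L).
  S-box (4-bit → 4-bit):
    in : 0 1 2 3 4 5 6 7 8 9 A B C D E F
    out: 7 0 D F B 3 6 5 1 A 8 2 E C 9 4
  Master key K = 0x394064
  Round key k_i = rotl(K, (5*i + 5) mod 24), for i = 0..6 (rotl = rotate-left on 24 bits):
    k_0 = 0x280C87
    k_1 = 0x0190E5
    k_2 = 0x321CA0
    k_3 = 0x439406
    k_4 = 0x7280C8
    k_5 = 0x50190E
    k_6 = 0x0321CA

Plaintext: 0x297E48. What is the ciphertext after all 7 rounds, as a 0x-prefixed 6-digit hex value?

s_0 = plaintext = 0x297E48
s_1 = Round(s_0, k_0) = 0xE48F73
s_2 = Round(s_1, k_1) = 0xF73AEE
s_3 = Round(s_2, k_2) = 0xAEE9CA
s_4 = Round(s_3, k_3) = 0x9CA600
s_5 = Round(s_4, k_4) = 0x600F2B
s_6 = Round(s_5, k_5) = 0xF2B0D3
s_7 = Round(s_6, k_6) = 0x0D3F21

0x0D3F21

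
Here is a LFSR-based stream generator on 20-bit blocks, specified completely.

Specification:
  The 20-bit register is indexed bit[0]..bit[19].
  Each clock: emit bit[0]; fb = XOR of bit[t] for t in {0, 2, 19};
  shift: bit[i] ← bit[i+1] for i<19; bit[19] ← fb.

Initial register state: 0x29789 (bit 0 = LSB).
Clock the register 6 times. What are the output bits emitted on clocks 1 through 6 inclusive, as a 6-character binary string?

100100

reg_0 = 0x29789
clock 1: out=1, reg = 0x94BC4
clock 2: out=0, reg = 0x4A5E2
clock 3: out=0, reg = 0x252F1
clock 4: out=1, reg = 0x92978
clock 5: out=0, reg = 0xC94BC
clock 6: out=0, reg = 0x64A5E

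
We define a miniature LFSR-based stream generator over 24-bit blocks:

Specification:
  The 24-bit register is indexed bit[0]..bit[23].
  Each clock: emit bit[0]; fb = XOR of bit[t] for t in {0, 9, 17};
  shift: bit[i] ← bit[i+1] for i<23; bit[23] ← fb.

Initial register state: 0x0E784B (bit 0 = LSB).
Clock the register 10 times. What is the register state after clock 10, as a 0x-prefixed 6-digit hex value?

reg_0 = 0x0E784B
clock 1: out=1, reg = 0x073C25
clock 2: out=1, reg = 0x039E12
clock 3: out=0, reg = 0x01CF09
clock 4: out=1, reg = 0x00E784
clock 5: out=0, reg = 0x8073C2
clock 6: out=0, reg = 0xC039E1
clock 7: out=1, reg = 0xE01CF0
clock 8: out=0, reg = 0x700E78
clock 9: out=0, reg = 0xB8073C
clock 10: out=0, reg = 0xDC039E

0xDC039E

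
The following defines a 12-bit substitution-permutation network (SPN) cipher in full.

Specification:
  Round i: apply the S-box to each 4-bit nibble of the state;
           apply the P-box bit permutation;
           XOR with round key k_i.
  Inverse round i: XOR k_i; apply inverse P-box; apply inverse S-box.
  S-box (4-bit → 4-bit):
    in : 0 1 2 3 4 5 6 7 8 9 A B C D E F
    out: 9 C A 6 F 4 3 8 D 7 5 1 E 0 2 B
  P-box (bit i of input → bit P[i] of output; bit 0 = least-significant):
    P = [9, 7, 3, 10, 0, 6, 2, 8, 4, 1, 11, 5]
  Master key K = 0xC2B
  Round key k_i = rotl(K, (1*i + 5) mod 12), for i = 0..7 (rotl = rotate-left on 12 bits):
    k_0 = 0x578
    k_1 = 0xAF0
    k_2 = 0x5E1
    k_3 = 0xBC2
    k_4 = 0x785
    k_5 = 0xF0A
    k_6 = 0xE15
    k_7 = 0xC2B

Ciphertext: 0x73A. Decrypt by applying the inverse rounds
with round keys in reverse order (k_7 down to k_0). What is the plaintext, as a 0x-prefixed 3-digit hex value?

s_0 = ciphertext = 0x73A
s_1 = InvRound(s_0, k_7) = 0xA0B
s_2 = InvRound(s_1, k_6) = 0x651
s_3 = InvRound(s_2, k_5) = 0x9F5
s_4 = InvRound(s_3, k_4) = 0x8E0
s_5 = InvRound(s_4, k_3) = 0x27B
s_6 = InvRound(s_5, k_2) = 0x674
s_7 = InvRound(s_6, k_1) = 0x552
s_8 = InvRound(s_7, k_0) = 0x2D5

0x2D5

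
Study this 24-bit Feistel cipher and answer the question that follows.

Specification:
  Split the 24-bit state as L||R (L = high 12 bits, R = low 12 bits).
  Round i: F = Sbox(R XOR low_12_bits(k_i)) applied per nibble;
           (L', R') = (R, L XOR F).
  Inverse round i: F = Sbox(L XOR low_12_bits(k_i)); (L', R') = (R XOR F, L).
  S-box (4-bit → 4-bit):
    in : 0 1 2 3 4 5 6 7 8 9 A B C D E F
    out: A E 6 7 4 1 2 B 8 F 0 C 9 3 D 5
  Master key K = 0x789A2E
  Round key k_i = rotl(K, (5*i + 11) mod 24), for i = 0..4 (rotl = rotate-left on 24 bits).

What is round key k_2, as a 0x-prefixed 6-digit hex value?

0xCF1345

K = 0x789A2E
k_0 = rotl(K, (5*0+11) mod 24) = rotl(K, 11) = 0xD173C4
k_1 = rotl(K, (5*1+11) mod 24) = rotl(K, 16) = 0x2E789A
k_2 = rotl(K, (5*2+11) mod 24) = rotl(K, 21) = 0xCF1345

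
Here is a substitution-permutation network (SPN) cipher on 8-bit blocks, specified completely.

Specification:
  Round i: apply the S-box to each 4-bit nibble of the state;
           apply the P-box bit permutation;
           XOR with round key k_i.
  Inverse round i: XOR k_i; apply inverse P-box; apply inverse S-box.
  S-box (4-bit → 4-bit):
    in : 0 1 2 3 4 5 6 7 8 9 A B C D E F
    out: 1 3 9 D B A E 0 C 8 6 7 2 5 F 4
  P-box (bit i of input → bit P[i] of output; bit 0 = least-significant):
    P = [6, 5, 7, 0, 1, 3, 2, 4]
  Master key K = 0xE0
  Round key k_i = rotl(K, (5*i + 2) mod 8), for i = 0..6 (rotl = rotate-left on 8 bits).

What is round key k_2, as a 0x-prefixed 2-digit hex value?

0x0E

K = 0xE0
k_0 = rotl(K, (5*0+2) mod 8) = rotl(K, 2) = 0x83
k_1 = rotl(K, (5*1+2) mod 8) = rotl(K, 7) = 0x70
k_2 = rotl(K, (5*2+2) mod 8) = rotl(K, 4) = 0x0E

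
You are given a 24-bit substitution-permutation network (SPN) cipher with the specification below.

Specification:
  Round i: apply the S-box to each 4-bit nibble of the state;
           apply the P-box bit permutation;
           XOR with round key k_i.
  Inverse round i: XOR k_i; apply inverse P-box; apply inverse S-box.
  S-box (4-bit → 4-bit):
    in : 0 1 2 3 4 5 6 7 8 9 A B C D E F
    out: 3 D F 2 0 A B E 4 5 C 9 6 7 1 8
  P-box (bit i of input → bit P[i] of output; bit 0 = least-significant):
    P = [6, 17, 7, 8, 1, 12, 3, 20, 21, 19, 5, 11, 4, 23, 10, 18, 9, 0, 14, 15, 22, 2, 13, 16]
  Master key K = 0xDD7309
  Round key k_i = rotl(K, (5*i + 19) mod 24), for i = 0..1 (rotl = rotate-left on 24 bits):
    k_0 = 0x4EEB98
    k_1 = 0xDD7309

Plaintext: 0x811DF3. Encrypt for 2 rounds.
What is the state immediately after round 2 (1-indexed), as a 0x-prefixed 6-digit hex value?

s_0 = plaintext = 0x811DF3
s_1 = Round(s_0, k_0) = 0x700DA8
s_2 = Round(s_1, k_1) = 0x6451B4

0x6451B4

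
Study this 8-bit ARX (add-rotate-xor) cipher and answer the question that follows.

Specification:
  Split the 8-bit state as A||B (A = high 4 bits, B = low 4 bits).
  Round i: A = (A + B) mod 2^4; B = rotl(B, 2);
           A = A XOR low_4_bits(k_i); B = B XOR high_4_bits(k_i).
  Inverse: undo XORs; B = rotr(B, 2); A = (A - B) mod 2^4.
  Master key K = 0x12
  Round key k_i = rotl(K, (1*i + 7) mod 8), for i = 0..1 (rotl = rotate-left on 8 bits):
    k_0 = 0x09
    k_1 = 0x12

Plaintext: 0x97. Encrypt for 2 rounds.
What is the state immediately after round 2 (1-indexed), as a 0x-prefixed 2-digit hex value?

s_0 = plaintext = 0x97
s_1 = Round(s_0, k_0) = 0x9D
s_2 = Round(s_1, k_1) = 0x46

0x46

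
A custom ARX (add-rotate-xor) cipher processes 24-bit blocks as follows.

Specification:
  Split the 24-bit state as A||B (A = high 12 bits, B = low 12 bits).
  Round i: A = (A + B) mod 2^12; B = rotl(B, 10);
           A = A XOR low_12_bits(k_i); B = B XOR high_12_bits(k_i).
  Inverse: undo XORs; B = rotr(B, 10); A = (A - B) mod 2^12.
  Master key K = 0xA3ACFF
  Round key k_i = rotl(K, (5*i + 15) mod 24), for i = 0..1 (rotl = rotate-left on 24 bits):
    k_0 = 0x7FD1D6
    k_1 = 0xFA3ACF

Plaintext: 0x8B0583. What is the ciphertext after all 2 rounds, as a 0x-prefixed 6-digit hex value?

0x04D904

s_0 = plaintext = 0x8B0583
s_1 = Round(s_0, k_0) = 0xFE5A9D
s_2 = Round(s_1, k_1) = 0x04D904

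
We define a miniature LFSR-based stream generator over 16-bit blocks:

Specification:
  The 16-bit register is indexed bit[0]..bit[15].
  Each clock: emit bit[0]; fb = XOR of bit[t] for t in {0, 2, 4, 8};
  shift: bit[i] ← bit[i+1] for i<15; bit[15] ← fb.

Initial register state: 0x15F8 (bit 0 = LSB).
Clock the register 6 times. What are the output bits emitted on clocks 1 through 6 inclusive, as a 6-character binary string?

reg_0 = 0x15F8
clock 1: out=0, reg = 0x0AFC
clock 2: out=0, reg = 0x057E
clock 3: out=0, reg = 0x82BF
clock 4: out=1, reg = 0xC15F
clock 5: out=1, reg = 0x60AF
clock 6: out=1, reg = 0x3057

000111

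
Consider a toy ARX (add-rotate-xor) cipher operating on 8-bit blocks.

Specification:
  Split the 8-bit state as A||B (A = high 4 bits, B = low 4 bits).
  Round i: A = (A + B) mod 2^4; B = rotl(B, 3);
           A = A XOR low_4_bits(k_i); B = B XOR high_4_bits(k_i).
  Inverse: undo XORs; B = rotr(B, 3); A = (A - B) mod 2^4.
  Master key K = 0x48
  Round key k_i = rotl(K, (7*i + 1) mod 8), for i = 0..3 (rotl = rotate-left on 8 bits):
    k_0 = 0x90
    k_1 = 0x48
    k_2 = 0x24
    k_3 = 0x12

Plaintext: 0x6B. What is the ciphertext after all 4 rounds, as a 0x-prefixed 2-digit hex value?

s_0 = plaintext = 0x6B
s_1 = Round(s_0, k_0) = 0x14
s_2 = Round(s_1, k_1) = 0xD6
s_3 = Round(s_2, k_2) = 0x71
s_4 = Round(s_3, k_3) = 0xA9

0xA9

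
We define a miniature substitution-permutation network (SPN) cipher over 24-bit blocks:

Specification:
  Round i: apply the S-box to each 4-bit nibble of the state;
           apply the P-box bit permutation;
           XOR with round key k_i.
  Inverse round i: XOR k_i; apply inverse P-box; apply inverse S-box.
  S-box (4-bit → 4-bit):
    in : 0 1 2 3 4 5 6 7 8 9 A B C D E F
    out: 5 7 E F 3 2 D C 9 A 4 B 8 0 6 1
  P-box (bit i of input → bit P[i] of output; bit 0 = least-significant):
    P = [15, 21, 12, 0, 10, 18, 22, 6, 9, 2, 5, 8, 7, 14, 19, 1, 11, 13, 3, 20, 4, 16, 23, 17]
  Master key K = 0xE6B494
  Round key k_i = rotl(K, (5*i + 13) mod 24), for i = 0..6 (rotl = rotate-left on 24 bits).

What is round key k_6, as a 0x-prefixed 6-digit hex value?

K = 0xE6B494
k_0 = rotl(K, (5*0+13) mod 24) = rotl(K, 13) = 0x929CD6
k_1 = rotl(K, (5*1+13) mod 24) = rotl(K, 18) = 0x539AD2
k_2 = rotl(K, (5*2+13) mod 24) = rotl(K, 23) = 0x735A4A
k_3 = rotl(K, (5*3+13) mod 24) = rotl(K, 4) = 0x6B494E
k_4 = rotl(K, (5*4+13) mod 24) = rotl(K, 9) = 0x6929CD
k_5 = rotl(K, (5*5+13) mod 24) = rotl(K, 14) = 0x2539AD
k_6 = rotl(K, (5*6+13) mod 24) = rotl(K, 19) = 0xA735A4

0xA735A4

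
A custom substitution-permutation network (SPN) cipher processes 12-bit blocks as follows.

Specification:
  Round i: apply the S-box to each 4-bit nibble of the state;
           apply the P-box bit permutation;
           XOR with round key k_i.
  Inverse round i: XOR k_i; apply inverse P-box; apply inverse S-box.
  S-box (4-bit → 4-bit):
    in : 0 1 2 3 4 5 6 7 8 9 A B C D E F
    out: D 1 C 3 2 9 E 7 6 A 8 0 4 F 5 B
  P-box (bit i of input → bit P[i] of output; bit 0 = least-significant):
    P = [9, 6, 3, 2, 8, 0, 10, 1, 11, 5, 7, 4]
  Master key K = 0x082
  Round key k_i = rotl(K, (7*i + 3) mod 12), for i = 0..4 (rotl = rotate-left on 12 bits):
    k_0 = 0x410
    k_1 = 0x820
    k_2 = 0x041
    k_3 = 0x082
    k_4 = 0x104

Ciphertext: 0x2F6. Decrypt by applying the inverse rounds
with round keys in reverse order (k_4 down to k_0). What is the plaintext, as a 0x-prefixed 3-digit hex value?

0xF98

s_0 = ciphertext = 0x2F6
s_1 = InvRound(s_0, k_4) = 0x653
s_2 = InvRound(s_1, k_3) = 0x283
s_3 = InvRound(s_2, k_2) = 0xCA3
s_4 = InvRound(s_3, k_1) = 0xC6B
s_5 = InvRound(s_4, k_0) = 0xF98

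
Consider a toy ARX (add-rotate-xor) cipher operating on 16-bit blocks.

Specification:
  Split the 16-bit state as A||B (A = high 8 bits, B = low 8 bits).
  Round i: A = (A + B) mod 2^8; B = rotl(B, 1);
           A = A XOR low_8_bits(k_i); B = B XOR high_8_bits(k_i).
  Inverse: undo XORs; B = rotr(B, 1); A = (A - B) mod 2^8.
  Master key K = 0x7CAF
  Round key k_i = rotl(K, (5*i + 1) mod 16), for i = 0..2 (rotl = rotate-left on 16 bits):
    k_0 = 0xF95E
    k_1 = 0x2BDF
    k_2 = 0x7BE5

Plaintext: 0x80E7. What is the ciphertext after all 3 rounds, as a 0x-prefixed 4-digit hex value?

s_0 = plaintext = 0x80E7
s_1 = Round(s_0, k_0) = 0x3936
s_2 = Round(s_1, k_1) = 0xB047
s_3 = Round(s_2, k_2) = 0x12F5

0x12F5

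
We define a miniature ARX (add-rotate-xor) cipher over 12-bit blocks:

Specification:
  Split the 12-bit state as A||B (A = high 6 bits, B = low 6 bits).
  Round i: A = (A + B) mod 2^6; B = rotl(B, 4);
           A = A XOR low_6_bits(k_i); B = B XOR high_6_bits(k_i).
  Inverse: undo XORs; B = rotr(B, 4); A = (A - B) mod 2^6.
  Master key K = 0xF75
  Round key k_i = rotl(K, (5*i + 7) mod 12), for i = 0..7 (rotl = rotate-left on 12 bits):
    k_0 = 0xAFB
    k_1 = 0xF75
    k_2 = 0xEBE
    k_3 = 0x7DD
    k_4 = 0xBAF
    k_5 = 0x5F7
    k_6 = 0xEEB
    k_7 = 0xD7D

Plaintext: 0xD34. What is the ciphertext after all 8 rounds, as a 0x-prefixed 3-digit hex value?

s_0 = plaintext = 0xD34
s_1 = Round(s_0, k_0) = 0x4E6
s_2 = Round(s_1, k_1) = 0x314
s_3 = Round(s_2, k_2) = 0x7BF
s_4 = Round(s_3, k_3) = 0x020
s_5 = Round(s_4, k_4) = 0x3E6
s_6 = Round(s_5, k_5) = 0x0BE
s_7 = Round(s_6, k_6) = 0xAD4
s_8 = Round(s_7, k_7) = 0x0B0

0x0B0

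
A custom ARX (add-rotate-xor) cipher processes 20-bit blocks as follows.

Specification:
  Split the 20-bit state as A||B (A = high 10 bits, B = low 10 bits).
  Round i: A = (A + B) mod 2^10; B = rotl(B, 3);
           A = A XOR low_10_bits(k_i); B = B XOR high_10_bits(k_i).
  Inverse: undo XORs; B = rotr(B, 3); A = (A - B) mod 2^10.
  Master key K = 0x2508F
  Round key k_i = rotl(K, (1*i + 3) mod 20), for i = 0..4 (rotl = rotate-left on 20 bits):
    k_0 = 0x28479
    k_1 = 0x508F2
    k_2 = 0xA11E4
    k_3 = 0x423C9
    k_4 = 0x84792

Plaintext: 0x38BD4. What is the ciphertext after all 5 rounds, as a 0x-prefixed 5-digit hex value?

0xACBC0

s_0 = plaintext = 0x38BD4
s_1 = Round(s_0, k_0) = 0x33E06
s_2 = Round(s_1, k_1) = 0x89D76
s_3 = Round(s_2, k_2) = 0x9E536
s_4 = Round(s_3, k_3) = 0x198BA
s_5 = Round(s_4, k_4) = 0xACBC0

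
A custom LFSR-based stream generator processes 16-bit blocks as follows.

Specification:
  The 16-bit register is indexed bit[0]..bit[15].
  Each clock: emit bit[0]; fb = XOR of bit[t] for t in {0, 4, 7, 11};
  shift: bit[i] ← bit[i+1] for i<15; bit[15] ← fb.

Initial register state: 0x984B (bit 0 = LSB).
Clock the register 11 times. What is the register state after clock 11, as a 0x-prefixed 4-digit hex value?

0xAD93

reg_0 = 0x984B
clock 1: out=1, reg = 0x4C25
clock 2: out=1, reg = 0x2612
clock 3: out=0, reg = 0x9309
clock 4: out=1, reg = 0xC984
clock 5: out=0, reg = 0x64C2
clock 6: out=0, reg = 0xB261
clock 7: out=1, reg = 0xD930
clock 8: out=0, reg = 0x6C98
clock 9: out=0, reg = 0xB64C
clock 10: out=0, reg = 0x5B26
clock 11: out=0, reg = 0xAD93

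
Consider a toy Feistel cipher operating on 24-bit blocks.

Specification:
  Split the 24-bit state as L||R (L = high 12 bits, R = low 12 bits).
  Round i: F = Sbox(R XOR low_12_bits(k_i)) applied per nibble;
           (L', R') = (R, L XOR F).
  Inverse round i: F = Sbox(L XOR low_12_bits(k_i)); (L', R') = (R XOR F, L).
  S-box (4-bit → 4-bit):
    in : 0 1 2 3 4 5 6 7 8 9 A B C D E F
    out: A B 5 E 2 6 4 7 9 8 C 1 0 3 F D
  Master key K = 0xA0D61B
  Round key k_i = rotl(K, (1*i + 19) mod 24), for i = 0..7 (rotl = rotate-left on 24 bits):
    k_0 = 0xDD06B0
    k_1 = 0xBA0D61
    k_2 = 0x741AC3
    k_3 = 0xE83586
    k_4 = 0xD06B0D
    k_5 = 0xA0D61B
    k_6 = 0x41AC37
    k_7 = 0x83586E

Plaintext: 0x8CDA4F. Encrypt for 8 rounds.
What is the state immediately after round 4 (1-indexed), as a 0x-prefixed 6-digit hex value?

s_0 = plaintext = 0x8CDA4F
s_1 = Round(s_0, k_0) = 0xA4F810
s_2 = Round(s_1, k_1) = 0x810C34
s_3 = Round(s_2, k_2) = 0xC34CC7
s_4 = Round(s_3, k_3) = 0xCC741F
s_5 = Round(s_4, k_4) = 0x41F172
s_6 = Round(s_5, k_5) = 0x172357
s_7 = Round(s_6, k_6) = 0x357C38
s_8 = Round(s_7, k_7) = 0xC38133

0xCC741F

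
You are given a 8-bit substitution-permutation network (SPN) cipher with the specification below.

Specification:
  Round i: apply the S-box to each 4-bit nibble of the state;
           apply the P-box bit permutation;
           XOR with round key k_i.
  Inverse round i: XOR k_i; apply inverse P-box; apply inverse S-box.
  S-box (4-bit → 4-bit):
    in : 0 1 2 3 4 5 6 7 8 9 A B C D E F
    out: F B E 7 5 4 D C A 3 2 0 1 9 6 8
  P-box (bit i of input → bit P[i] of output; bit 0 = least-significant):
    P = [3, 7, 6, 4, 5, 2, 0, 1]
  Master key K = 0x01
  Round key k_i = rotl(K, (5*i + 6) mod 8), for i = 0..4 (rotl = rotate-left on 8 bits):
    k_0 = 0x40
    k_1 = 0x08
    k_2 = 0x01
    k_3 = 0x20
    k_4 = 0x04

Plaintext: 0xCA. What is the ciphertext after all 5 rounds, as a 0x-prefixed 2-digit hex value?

s_0 = plaintext = 0xCA
s_1 = Round(s_0, k_0) = 0xE0
s_2 = Round(s_1, k_1) = 0xD5
s_3 = Round(s_2, k_2) = 0x63
s_4 = Round(s_3, k_3) = 0xCB
s_5 = Round(s_4, k_4) = 0x24

0x24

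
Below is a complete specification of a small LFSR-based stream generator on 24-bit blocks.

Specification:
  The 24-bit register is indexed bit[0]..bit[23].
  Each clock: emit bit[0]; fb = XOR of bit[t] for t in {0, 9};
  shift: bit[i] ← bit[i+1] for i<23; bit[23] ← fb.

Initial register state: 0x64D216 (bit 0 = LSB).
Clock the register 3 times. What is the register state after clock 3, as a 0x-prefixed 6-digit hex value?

0xEC9A42

reg_0 = 0x64D216
clock 1: out=0, reg = 0xB2690B
clock 2: out=1, reg = 0xD93485
clock 3: out=1, reg = 0xEC9A42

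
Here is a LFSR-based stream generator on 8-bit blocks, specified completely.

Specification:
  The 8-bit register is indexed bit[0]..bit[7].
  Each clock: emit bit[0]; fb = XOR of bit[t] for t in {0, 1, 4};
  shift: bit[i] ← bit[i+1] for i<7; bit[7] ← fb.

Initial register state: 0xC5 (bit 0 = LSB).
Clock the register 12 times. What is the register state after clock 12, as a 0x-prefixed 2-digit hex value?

0xF9

reg_0 = 0xC5
clock 1: out=1, reg = 0xE2
clock 2: out=0, reg = 0xF1
clock 3: out=1, reg = 0x78
clock 4: out=0, reg = 0xBC
clock 5: out=0, reg = 0xDE
clock 6: out=0, reg = 0x6F
clock 7: out=1, reg = 0x37
clock 8: out=1, reg = 0x9B
clock 9: out=1, reg = 0xCD
clock 10: out=1, reg = 0xE6
clock 11: out=0, reg = 0xF3
clock 12: out=1, reg = 0xF9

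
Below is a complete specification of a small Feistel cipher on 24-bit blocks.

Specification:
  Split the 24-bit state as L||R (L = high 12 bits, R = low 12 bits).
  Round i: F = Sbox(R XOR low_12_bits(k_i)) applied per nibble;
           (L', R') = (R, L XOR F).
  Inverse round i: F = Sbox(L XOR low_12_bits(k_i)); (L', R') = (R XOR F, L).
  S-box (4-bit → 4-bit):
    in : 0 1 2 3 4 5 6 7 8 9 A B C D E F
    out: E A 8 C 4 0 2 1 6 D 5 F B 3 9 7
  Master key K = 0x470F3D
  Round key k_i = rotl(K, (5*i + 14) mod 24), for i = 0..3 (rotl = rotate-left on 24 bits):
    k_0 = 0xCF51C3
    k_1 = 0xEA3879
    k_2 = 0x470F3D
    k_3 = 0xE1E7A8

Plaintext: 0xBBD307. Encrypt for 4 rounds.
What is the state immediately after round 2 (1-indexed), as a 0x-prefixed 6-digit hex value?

0x309C19

s_0 = plaintext = 0xBBD307
s_1 = Round(s_0, k_0) = 0x307309
s_2 = Round(s_1, k_1) = 0x309C19
s_3 = Round(s_2, k_2) = 0xC19F8D
s_4 = Round(s_3, k_3) = 0xF8DA99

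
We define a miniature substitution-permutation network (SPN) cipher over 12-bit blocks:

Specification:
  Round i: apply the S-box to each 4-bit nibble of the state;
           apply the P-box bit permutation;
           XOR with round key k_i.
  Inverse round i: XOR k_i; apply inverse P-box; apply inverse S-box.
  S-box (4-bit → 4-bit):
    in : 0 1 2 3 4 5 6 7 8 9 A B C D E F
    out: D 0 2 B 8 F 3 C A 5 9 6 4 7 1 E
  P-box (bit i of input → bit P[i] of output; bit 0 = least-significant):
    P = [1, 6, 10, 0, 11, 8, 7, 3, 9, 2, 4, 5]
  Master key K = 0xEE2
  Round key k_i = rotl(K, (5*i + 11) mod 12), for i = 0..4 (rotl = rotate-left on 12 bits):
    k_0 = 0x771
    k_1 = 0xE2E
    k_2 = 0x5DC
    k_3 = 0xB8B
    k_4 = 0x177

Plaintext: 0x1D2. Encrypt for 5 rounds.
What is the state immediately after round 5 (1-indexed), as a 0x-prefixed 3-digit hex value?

0x5AA

s_0 = plaintext = 0x1D2
s_1 = Round(s_0, k_0) = 0xEB1
s_2 = Round(s_1, k_1) = 0xDAE
s_3 = Round(s_2, k_2) = 0xFC2
s_4 = Round(s_3, k_3) = 0xB7F
s_5 = Round(s_4, k_4) = 0x5AA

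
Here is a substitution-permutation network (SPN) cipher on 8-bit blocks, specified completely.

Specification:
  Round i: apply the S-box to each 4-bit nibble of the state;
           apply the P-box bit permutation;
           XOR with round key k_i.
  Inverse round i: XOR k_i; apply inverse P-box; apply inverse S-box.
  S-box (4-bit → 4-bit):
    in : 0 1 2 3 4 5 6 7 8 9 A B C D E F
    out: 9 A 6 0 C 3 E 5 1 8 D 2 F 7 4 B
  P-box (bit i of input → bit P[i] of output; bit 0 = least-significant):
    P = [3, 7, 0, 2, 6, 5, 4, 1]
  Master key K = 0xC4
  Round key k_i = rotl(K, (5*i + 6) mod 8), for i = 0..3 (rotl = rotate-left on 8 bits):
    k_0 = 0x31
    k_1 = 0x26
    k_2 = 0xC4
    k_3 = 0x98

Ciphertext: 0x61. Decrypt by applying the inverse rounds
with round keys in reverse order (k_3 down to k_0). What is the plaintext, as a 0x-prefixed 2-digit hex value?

s_0 = ciphertext = 0x61
s_1 = InvRound(s_0, k_3) = 0xDD
s_2 = InvRound(s_1, k_2) = 0xE7
s_3 = InvRound(s_2, k_1) = 0x82
s_4 = InvRound(s_3, k_0) = 0x62

0x62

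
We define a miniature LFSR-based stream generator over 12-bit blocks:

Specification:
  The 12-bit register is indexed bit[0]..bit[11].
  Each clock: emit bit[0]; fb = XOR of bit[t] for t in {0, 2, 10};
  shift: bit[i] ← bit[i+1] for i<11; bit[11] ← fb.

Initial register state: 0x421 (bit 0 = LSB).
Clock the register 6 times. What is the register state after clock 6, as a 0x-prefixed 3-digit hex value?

0x210

reg_0 = 0x421
clock 1: out=1, reg = 0x210
clock 2: out=0, reg = 0x108
clock 3: out=0, reg = 0x084
clock 4: out=0, reg = 0x842
clock 5: out=0, reg = 0x421
clock 6: out=1, reg = 0x210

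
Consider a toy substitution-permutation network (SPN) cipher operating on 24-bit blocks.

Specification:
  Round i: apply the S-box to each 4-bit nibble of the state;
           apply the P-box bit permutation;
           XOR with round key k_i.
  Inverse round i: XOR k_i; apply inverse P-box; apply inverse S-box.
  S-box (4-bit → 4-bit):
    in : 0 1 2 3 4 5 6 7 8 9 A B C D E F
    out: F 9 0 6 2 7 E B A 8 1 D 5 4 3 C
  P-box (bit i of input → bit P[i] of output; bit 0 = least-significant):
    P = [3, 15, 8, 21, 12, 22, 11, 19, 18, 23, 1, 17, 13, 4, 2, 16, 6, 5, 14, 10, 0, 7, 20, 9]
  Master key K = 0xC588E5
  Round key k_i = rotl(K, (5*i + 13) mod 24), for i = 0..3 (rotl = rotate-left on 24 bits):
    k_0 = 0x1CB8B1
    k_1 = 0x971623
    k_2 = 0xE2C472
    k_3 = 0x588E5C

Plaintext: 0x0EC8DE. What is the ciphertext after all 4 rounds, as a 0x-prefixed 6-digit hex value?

s_0 = plaintext = 0x0EC8DE
s_1 = Round(s_0, k_0) = 0x8E125C
s_2 = Round(s_1, k_1) = 0xD62DCB
s_3 = Round(s_2, k_2) = 0xD29958
s_4 = Round(s_3, k_3) = 0x2B165C

0x2B165C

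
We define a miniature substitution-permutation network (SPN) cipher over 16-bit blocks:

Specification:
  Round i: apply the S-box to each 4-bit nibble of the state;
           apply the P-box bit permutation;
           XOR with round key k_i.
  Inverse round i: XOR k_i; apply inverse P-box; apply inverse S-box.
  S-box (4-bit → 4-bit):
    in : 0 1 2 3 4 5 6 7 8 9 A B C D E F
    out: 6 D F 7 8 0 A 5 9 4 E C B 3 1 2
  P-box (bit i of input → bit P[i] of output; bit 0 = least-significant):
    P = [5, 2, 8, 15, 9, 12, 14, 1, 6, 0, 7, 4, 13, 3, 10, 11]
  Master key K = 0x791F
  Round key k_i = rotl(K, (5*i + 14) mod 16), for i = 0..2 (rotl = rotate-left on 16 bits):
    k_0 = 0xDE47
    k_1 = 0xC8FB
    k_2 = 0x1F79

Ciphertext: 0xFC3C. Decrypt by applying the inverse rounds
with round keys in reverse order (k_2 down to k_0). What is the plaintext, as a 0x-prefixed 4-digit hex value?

0x2486

s_0 = ciphertext = 0xFC3C
s_1 = InvRound(s_0, k_2) = 0xED7A
s_2 = InvRound(s_1, k_1) = 0x7059
s_3 = InvRound(s_2, k_0) = 0x2486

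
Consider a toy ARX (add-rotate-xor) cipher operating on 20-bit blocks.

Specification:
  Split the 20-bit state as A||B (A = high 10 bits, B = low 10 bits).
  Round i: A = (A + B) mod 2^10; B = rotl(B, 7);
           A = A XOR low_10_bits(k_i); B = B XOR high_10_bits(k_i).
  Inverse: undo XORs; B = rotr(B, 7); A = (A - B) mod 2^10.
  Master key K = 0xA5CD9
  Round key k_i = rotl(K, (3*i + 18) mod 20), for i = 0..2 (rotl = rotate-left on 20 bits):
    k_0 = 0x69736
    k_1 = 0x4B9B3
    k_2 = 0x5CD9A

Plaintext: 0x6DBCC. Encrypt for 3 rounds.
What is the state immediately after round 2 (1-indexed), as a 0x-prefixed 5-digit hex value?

0xC8F55

s_0 = plaintext = 0x6DBCC
s_1 = Round(s_0, k_0) = 0xAD3DC
s_2 = Round(s_1, k_1) = 0xC8F55
s_3 = Round(s_2, k_2) = 0xF8B99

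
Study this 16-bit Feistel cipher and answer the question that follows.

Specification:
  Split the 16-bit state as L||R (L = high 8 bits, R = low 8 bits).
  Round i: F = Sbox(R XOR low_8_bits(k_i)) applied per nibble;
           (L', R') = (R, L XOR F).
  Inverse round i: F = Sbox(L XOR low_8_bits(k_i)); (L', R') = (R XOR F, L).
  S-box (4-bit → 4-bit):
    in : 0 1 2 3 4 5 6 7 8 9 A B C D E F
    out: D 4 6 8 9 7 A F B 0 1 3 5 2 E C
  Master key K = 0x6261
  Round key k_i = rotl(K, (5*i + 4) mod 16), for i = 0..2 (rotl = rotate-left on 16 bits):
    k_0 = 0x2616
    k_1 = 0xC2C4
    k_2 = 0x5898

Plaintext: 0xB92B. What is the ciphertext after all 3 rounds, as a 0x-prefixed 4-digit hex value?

0xE7C7

s_0 = plaintext = 0xB92B
s_1 = Round(s_0, k_0) = 0x2B3B
s_2 = Round(s_1, k_1) = 0x3BE7
s_3 = Round(s_2, k_2) = 0xE7C7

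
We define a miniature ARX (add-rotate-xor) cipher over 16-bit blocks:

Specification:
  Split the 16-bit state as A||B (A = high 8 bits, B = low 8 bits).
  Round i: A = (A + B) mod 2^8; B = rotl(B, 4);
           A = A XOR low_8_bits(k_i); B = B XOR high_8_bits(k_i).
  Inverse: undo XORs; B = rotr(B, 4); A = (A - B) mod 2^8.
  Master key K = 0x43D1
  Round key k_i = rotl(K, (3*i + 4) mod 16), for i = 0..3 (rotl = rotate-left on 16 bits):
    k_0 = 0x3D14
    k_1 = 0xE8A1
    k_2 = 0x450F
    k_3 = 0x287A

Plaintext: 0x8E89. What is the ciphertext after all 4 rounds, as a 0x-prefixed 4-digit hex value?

s_0 = plaintext = 0x8E89
s_1 = Round(s_0, k_0) = 0x03A5
s_2 = Round(s_1, k_1) = 0x09B2
s_3 = Round(s_2, k_2) = 0xB46E
s_4 = Round(s_3, k_3) = 0x58CE

0x58CE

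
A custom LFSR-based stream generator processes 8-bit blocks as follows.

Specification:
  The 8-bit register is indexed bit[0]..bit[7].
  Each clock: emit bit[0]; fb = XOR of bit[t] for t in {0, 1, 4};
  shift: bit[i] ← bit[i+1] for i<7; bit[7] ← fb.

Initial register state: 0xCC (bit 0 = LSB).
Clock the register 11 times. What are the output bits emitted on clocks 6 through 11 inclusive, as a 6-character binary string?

011011

reg_0 = 0xCC
clock 1: out=0, reg = 0x66
clock 2: out=0, reg = 0xB3
clock 3: out=1, reg = 0xD9
clock 4: out=1, reg = 0x6C
clock 5: out=0, reg = 0x36
clock 6: out=0, reg = 0x1B
clock 7: out=1, reg = 0x8D
clock 8: out=1, reg = 0xC6
clock 9: out=0, reg = 0xE3
clock 10: out=1, reg = 0x71
clock 11: out=1, reg = 0x38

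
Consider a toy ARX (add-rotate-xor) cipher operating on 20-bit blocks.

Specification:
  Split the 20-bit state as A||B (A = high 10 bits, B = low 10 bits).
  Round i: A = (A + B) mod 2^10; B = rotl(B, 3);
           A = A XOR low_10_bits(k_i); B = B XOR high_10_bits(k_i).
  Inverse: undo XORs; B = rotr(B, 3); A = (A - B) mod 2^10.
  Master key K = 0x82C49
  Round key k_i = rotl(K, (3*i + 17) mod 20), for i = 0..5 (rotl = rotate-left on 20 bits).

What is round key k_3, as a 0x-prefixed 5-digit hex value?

0xB1260

K = 0x82C49
k_0 = rotl(K, (3*0+17) mod 20) = rotl(K, 17) = 0x30589
k_1 = rotl(K, (3*1+17) mod 20) = rotl(K, 0) = 0x82C49
k_2 = rotl(K, (3*2+17) mod 20) = rotl(K, 3) = 0x1624C
k_3 = rotl(K, (3*3+17) mod 20) = rotl(K, 6) = 0xB1260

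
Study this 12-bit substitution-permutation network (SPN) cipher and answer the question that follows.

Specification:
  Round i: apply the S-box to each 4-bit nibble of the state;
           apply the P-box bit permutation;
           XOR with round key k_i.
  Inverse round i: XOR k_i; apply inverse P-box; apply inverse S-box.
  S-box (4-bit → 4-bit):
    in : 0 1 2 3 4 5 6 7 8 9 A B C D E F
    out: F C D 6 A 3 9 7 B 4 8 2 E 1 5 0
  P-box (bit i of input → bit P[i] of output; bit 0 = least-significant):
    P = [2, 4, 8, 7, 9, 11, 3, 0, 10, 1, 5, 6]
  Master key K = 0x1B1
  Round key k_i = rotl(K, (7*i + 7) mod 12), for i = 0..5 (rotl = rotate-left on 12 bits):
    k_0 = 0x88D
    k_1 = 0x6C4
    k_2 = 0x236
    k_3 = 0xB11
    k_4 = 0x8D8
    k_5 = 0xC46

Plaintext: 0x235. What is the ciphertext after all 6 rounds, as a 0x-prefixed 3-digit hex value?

0x3B3

s_0 = plaintext = 0x235
s_1 = Round(s_0, k_0) = 0x4F1
s_2 = Round(s_1, k_1) = 0x706
s_3 = Round(s_2, k_2) = 0xC99
s_4 = Round(s_3, k_3) = 0xA7B
s_5 = Round(s_4, k_4) = 0x280
s_6 = Round(s_5, k_5) = 0x3B3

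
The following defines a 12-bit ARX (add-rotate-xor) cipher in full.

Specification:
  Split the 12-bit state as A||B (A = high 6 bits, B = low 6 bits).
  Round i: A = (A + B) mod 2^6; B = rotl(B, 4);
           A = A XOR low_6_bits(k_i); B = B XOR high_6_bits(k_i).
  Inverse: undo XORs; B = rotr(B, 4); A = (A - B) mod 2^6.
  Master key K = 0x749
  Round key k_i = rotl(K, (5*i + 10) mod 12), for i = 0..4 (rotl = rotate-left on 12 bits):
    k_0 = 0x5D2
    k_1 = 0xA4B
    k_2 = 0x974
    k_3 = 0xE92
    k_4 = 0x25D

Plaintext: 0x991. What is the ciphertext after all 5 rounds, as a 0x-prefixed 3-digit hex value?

s_0 = plaintext = 0x991
s_1 = Round(s_0, k_0) = 0x943
s_2 = Round(s_1, k_1) = 0x8D9
s_3 = Round(s_2, k_2) = 0x233
s_4 = Round(s_3, k_3) = 0xA46
s_5 = Round(s_4, k_4) = 0xCA8

0xCA8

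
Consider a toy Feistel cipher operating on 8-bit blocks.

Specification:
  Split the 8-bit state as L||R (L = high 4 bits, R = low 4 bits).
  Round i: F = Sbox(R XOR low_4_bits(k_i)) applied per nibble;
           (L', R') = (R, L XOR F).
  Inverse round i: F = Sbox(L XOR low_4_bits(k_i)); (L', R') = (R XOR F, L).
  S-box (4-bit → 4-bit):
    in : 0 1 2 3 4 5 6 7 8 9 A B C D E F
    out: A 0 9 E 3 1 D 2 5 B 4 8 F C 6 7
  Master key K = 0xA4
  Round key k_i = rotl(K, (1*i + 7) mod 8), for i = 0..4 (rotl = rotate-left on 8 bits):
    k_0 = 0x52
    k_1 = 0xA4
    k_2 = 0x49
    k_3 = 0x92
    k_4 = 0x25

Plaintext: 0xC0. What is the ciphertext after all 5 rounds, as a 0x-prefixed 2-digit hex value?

0xFA

s_0 = plaintext = 0xC0
s_1 = Round(s_0, k_0) = 0x05
s_2 = Round(s_1, k_1) = 0x50
s_3 = Round(s_2, k_2) = 0x0E
s_4 = Round(s_3, k_3) = 0xEF
s_5 = Round(s_4, k_4) = 0xFA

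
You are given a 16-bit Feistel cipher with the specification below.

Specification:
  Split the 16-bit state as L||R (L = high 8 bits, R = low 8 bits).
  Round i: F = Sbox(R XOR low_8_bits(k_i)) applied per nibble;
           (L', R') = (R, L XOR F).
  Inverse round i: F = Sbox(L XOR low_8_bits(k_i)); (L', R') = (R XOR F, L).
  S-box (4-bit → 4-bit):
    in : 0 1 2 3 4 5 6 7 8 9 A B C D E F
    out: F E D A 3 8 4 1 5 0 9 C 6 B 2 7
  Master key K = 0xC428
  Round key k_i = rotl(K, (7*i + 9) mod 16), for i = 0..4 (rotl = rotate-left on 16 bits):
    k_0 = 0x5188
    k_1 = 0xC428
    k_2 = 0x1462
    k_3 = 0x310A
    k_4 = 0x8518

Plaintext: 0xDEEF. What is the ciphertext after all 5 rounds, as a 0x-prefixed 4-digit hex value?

0xB43F

s_0 = plaintext = 0xDEEF
s_1 = Round(s_0, k_0) = 0xEF9F
s_2 = Round(s_1, k_1) = 0x9F2E
s_3 = Round(s_2, k_2) = 0x2EA9
s_4 = Round(s_3, k_3) = 0xA9B4
s_5 = Round(s_4, k_4) = 0xB43F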